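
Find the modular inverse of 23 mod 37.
Since 37 is prime, by Fermat 23^(-1) ≡ 23^{35} ≡ 29 (mod 37). Verify: 23 × 29 = 667 ≡ 1 (mod 37)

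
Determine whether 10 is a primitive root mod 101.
10^{4} ≡ 1 (mod 101) and 4 < 100, so ord_101(10) = 4 ≠ 100 and 10 is not a primitive root.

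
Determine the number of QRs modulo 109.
Exactly half the non-zero residues mod a prime are QRs: (109-1)/2 = 54.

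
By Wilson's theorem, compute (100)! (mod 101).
By Wilson's theorem, (100)! ≡ -1 ≡ 100 (mod 101)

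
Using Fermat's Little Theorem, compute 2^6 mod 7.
By Fermat's Little Theorem, 2^{6} ≡ 1 mod 7 since 7 is prime and gcd(2, 7) = 1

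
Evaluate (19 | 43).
(19/43) = 19^{21} mod 43 = -1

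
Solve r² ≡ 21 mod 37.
The square roots of 21 mod 37 are 13 and 24. Verify: 13² = 169 ≡ 21 mod 37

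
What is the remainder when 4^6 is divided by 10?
By repeated squaring (mod 10): 4^{1}≡4, 4^{2}≡6, 4^{4}≡6. Then 4^{6} = 4^{4+2} ≡ 6 × 6 ≡ 6 (mod 10)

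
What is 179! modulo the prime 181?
(180)! = (179)! × (180) ≡ -1 (mod 181). So (179)! ≡ -1 × (180)^(-1) ≡ (-1)×(-1) = 1 (mod 181)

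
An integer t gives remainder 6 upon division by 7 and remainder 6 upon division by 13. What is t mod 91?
M = 7 × 13 = 91. M₁ = 13, y₁ ≡ 6 mod 7. M₂ = 7, y₂ ≡ 2 mod 13. t = 6×13×6 + 6×7×2 ≡ 6 mod 91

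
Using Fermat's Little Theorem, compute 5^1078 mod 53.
By Fermat: 5^{52} ≡ 1 (mod 53). 1078 ≡ 38 (mod 52). So 5^{1078} ≡ 5^{38} ≡ 6 (mod 53)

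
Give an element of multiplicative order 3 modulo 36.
13 has order 3 mod 36 since 13^{3} ≡ 1 (mod 36) and no smaller power works.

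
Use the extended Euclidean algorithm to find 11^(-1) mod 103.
Extended GCD: 11(-28) + 103(3) = 1. So 11^(-1) ≡ -28 ≡ 75 (mod 103). Verify: 11 × 75 = 825 ≡ 1 (mod 103)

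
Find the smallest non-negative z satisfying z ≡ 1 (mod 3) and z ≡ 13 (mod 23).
M = 3 × 23 = 69. M₁ = 23, y₁ ≡ 2 (mod 3). M₂ = 3, y₂ ≡ 8 (mod 23). z = 1×23×2 + 13×3×8 ≡ 13 (mod 69)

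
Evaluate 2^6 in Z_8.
By repeated squaring mod 8: 2^{1}≡2, 2^{2}≡4, 2^{4}≡0. Then 2^{6} = 2^{4+2} ≡ 0 × 4 ≡ 0 mod 8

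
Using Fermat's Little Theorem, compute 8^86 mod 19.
By Fermat: 8^{18} ≡ 1 (mod 19). 86 = 4×18 + 14. So 8^{86} ≡ 8^{14} ≡ 7 (mod 19)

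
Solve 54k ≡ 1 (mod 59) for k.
Since 59 is prime, by Fermat 54^(-1) ≡ 54^{57} ≡ 47 (mod 59). Verify: 54 × 47 = 2538 ≡ 1 (mod 59)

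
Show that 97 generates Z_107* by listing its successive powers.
97^1, 97^2, ..., 97^{106} mod 107: [97, 100, 70, 49, 45, 85, 6, 47, 65, 99, 80, 56, 82, 36, 68, 69, 59, 52, 15, 64, 2, 87, 93, 33, 98, 90, 63, 12, 94, 23, 91, 53, 5, 57, 72, 29, 31, 11, 104, 30, 21, 4, 67, 79, 66, 89, 73, 19, 24, 81, 46, 75, 106, 10, 7, 37, 58, 62, 22, 101, 60, 42, 8, 27, 51, 25, 71, 39, 38, 48, 55, 92, 43, 105, 20, 14, 74, 9, 17, 44, 95, 13, 84, 16, 54, 102, 50, 35, 78, 76, 96, 3, 77, 86, 103, 40, 28, 41, 18, 34, 88, 83, 26, 61, 32, 1]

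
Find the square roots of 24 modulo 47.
The square roots of 24 mod 47 are 27 and 20. Verify: 27² = 729 ≡ 24 (mod 47)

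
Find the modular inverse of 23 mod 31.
Since 31 is prime, by Fermat 23^(-1) ≡ 23^{29} ≡ 27 (mod 31). Verify: 23 × 27 = 621 ≡ 1 (mod 31)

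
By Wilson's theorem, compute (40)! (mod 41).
By Wilson's theorem, (40)! ≡ -1 ≡ 40 (mod 41)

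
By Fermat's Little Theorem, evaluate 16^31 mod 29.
By Fermat: 16^{28} ≡ 1 mod 29. So 16^{31} = 16^{28} · 16^{3} ≡ 16^{3} ≡ 7 mod 29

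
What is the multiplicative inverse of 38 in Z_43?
Since 43 is prime, by Fermat 38^(-1) ≡ 38^{41} ≡ 17 mod 43. Verify: 38 × 17 = 646 ≡ 1 mod 43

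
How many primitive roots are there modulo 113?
A prime p has φ(p-1) primitive roots; here φ(112) = 48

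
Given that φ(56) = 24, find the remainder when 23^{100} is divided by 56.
By Euler: 23^{24} ≡ 1 (mod 56) since gcd(23, 56) = 1. 100 = 4×24 + 4. So 23^{100} ≡ 23^{4} ≡ 9 (mod 56)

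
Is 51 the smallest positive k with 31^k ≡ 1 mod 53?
Powers of 31 mod 53: 31^1≡31, 31^2≡7, 31^3≡5, 31^4≡49, 31^5≡35, 31^6≡25, 31^7≡33, 31^8≡16, 31^9≡19, 31^10≡6, 31^11≡27, 31^12≡42, 31^13≡30, 31^14≡29, 31^15≡51, 31^16≡44, 31^17≡39, 31^18≡43, 31^19≡8, 31^20≡36, 31^21≡3, 31^22≡40, 31^23≡21, 31^24≡15, 31^25≡41, 31^26≡52, 31^27≡22, 31^28≡46, 31^29≡48, 31^30≡4, 31^31≡18, 31^32≡28, 31^33≡20, 31^34≡37, 31^35≡34, 31^36≡47, 31^37≡26, 31^38≡11, 31^39≡23, 31^40≡24, 31^41≡2, 31^42≡9, 31^43≡14, 31^44≡10, 31^45≡45, 31^46≡17, 31^47≡50, 31^48≡13, 31^49≡32, 31^50≡38, 31^51≡12, 31^52≡1. 31^51≡12≢1, so ord ≠ 51. No, the actual order is 52.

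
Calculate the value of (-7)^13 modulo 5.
Using Fermat: (-7)^{4} ≡ 1 mod 5. 13 ≡ 1 mod 4. So (-7)^{13} ≡ (-7)^{1} ≡ 3 mod 5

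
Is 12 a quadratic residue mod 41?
By Euler's criterion: 12^{20} ≡ 40 mod 41. Since this equals -1 (≡ 40), 12 is not a QR.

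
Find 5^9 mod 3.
Using Fermat: 5^{2} ≡ 1 mod 3. 9 ≡ 1 mod 2. So 5^{9} ≡ 5^{1} ≡ 2 mod 3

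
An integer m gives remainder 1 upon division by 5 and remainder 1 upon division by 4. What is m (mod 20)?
M = 5 × 4 = 20. M₁ = 4, y₁ ≡ 4 (mod 5). M₂ = 5, y₂ ≡ 1 (mod 4). m = 1×4×4 + 1×5×1 ≡ 1 (mod 20)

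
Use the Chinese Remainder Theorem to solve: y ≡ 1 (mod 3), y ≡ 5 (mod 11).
M = 3 × 11 = 33. M₁ = 11, y₁ ≡ 2 (mod 3). M₂ = 3, y₂ ≡ 4 (mod 11). y = 1×11×2 + 5×3×4 ≡ 16 (mod 33)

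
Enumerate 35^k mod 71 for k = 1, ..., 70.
35^1, 35^2, ..., 35^{70} mod 71: [35, 18, 62, 40, 51, 10, 66, 38, 52, 45, 13, 29, 21, 25, 23, 24, 59, 6, 68, 37, 17, 27, 22, 60, 41, 15, 28, 57, 7, 32, 55, 8, 67, 2, 70, 36, 53, 9, 31, 20, 61, 5, 33, 19, 26, 58, 42, 50, 46, 48, 47, 12, 65, 3, 34, 54, 44, 49, 11, 30, 56, 43, 14, 64, 39, 16, 63, 4, 69, 1]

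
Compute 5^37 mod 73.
By repeated squaring mod 73: 5^{1}≡5, 5^{2}≡25, 5^{4}≡41, 5^{8}≡2, 5^{16}≡4, 5^{32}≡16. Then 5^{37} = 5^{32+4+1} ≡ 16 × 41 × 5 ≡ 68 mod 73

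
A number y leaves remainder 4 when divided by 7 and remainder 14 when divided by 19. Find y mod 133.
M = 7 × 19 = 133. M₁ = 19, y₁ ≡ 3 mod 7. M₂ = 7, y₂ ≡ 11 mod 19. y = 4×19×3 + 14×7×11 ≡ 109 mod 133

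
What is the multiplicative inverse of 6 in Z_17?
Since 17 is prime, by Fermat 6^(-1) ≡ 6^{15} ≡ 3 mod 17. Verify: 6 × 3 = 18 ≡ 1 mod 17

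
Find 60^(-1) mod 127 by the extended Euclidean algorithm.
Extended GCD: 60(36) + 127(-17) = 1. So 60^(-1) ≡ 36 mod 127. Verify: 60 × 36 = 2160 ≡ 1 mod 127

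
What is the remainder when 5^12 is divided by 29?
By repeated squaring (mod 29): 5^{1}≡5, 5^{2}≡25, 5^{4}≡16, 5^{8}≡24. Then 5^{12} = 5^{8+4} ≡ 24 × 16 ≡ 7 (mod 29)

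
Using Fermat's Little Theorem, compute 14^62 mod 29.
By Fermat: 14^{28} ≡ 1 mod 29. 62 = 2×28 + 6. So 14^{62} ≡ 14^{6} ≡ 5 mod 29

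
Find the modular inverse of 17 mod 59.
Since 59 is prime, by Fermat 17^(-1) ≡ 17^{57} ≡ 7 mod 59. Verify: 17 × 7 = 119 ≡ 1 mod 59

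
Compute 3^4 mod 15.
3^{4} = 81 ≡ 6 (mod 15)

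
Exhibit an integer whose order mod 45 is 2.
19 has order 2 mod 45 since 19^{2} ≡ 1 mod 45 and no smaller power works.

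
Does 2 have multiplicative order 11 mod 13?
Powers of 2 mod 13: 2^1≡2, 2^2≡4, 2^3≡8, 2^4≡3, 2^5≡6, 2^6≡12, 2^7≡11, 2^8≡9, 2^9≡5, 2^10≡10, 2^11≡7, 2^12≡1. 2^11≡7≢1, so ord ≠ 11. No, the actual order is 12.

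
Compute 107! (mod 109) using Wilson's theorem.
(108)! = (107)! × (108) ≡ -1 (mod 109). So (107)! ≡ -1 × (108)^(-1) ≡ (-1)×(-1) = 1 (mod 109)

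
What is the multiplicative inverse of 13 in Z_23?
Since 23 is prime, by Fermat 13^(-1) ≡ 13^{21} ≡ 16 mod 23. Verify: 13 × 16 = 208 ≡ 1 mod 23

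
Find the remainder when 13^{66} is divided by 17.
By Fermat: 13^{16} ≡ 1 (mod 17). 66 = 4×16 + 2. So 13^{66} ≡ 13^{2} ≡ 16 (mod 17)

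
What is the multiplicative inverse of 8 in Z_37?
Since 37 is prime, by Fermat 8^(-1) ≡ 8^{35} ≡ 14 (mod 37). Verify: 8 × 14 = 112 ≡ 1 (mod 37)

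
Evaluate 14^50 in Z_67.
By repeated squaring mod 67: 14^{1}≡14, 14^{2}≡62, 14^{4}≡25, 14^{8}≡22, 14^{16}≡15, 14^{32}≡24. Then 14^{50} = 14^{32+16+2} ≡ 24 × 15 × 62 ≡ 9 mod 67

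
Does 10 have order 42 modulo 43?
10^{21} ≡ 1 mod 43 and 21 < 42, so ord_43(10) = 21 ≠ 42 and 10 is not a primitive root.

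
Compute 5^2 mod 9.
5^{2} = 25 ≡ 7 mod 9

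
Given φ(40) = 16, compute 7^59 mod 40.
By Euler: 7^{16} ≡ 1 (mod 40) since gcd(7, 40) = 1. 59 = 3×16 + 11. So 7^{59} ≡ 7^{11} ≡ 23 (mod 40)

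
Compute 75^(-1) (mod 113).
Since 113 is prime, by Fermat 75^(-1) ≡ 75^{111} ≡ 110 (mod 113). Verify: 75 × 110 = 8250 ≡ 1 (mod 113)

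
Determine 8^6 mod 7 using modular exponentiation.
Using Fermat: 8^{6} ≡ 1 (mod 7). 6 ≡ 0 (mod 6). So 8^{6} ≡ 8^{0} ≡ 1 (mod 7)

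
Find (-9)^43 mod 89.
By repeated squaring mod 89: (-9)^{1}≡80, (-9)^{2}≡81, (-9)^{4}≡64, (-9)^{8}≡2, (-9)^{16}≡4, (-9)^{32}≡16. Then (-9)^{43} = (-9)^{32+8+2+1} ≡ 16 × 2 × 81 × 80 ≡ 79 mod 89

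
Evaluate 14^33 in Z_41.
By repeated squaring (mod 41): 14^{1}≡14, 14^{2}≡32, 14^{4}≡40, 14^{8}≡1, 14^{16}≡1, 14^{32}≡1. Then 14^{33} = 14^{32+1} ≡ 1 × 14 ≡ 14 (mod 41)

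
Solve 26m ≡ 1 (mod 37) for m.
Since 37 is prime, by Fermat 26^(-1) ≡ 26^{35} ≡ 10 (mod 37). Verify: 26 × 10 = 260 ≡ 1 (mod 37)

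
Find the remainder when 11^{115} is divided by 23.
By Fermat: 11^{22} ≡ 1 mod 23. 115 = 5×22 + 5. So 11^{115} ≡ 11^{5} ≡ 5 mod 23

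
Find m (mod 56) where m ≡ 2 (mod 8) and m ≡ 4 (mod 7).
M = 8 × 7 = 56. M₁ = 7, y₁ ≡ 7 (mod 8). M₂ = 8, y₂ ≡ 1 (mod 7). m = 2×7×7 + 4×8×1 ≡ 18 (mod 56)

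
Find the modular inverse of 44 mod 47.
Since 47 is prime, by Fermat 44^(-1) ≡ 44^{45} ≡ 31 (mod 47). Verify: 44 × 31 = 1364 ≡ 1 (mod 47)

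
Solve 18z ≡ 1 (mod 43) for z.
Since 43 is prime, by Fermat 18^(-1) ≡ 18^{41} ≡ 12 (mod 43). Verify: 18 × 12 = 216 ≡ 1 (mod 43)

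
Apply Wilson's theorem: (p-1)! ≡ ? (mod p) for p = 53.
By Wilson's theorem, (52)! ≡ -1 ≡ 52 (mod 53)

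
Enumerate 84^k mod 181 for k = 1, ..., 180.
84^1, 84^2, ..., 84^{180} mod 181: [84, 178, 110, 9, 32, 154, 85, 81, 107, 119, 41, 5, 58, 166, 7, 45, 160, 46, 63, 43, 173, 52, 24, 25, 109, 106, 35, 44, 76, 49, 134, 34, 141, 79, 120, 125, 2, 168, 175, 39, 18, 64, 127, 170, 162, 33, 57, 82, 10, 116, 151, 14, 90, 139, 92, 126, 86, 165, 104, 48, 50, 37, 31, 70, 88, 152, 98, 87, 68, 101, 158, 59, 69, 4, 155, 169, 78, 36, 128, 73, 159, 143, 66, 114, 164, 20, 51, 121, 28, 180, 97, 3, 71, 172, 149, 27, 96, 100, 74, 62, 140, 176, 123, 15, 174, 136, 21, 135, 118, 138, 8, 129, 157, 156, 72, 75, 146, 137, 105, 132, 47, 147, 40, 102, 61, 56, 179, 13, 6, 142, 163, 117, 54, 11, 19, 148, 124, 99, 171, 65, 30, 167, 91, 42, 89, 55, 95, 16, 77, 133, 131, 144, 150, 111, 93, 29, 83, 94, 113, 80, 23, 122, 112, 177, 26, 12, 103, 145, 53, 108, 22, 38, 115, 67, 17, 161, 130, 60, 153, 1]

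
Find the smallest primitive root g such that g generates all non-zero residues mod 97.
g = 5. For each prime q|96: 5^{48}≡96, 5^{32}≡35, none ≡ 1, so ord_97(5) = 96 and 5 is a primitive root.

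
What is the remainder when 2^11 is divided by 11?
Using Fermat: 2^{10} ≡ 1 mod 11. 11 ≡ 1 mod 10. So 2^{11} ≡ 2^{1} ≡ 2 mod 11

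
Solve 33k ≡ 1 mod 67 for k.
Since 67 is prime, by Fermat 33^(-1) ≡ 33^{65} ≡ 65 mod 67. Verify: 33 × 65 = 2145 ≡ 1 mod 67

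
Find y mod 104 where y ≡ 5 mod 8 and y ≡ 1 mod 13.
M = 8 × 13 = 104. M₁ = 13, y₁ ≡ 5 mod 8. M₂ = 8, y₂ ≡ 5 mod 13. y = 5×13×5 + 1×8×5 ≡ 53 mod 104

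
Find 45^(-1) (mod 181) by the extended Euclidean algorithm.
Extended GCD: 45(-4) + 181(1) = 1. So 45^(-1) ≡ -4 ≡ 177 (mod 181). Verify: 45 × 177 = 7965 ≡ 1 (mod 181)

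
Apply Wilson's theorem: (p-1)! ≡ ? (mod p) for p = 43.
By Wilson's theorem, (42)! ≡ -1 ≡ 42 mod 43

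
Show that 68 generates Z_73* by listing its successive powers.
68^1, 68^2, ..., 68^{72} mod 73: [68, 25, 21, 41, 14, 3, 58, 2, 63, 50, 42, 9, 28, 6, 43, 4, 53, 27, 11, 18, 56, 12, 13, 8, 33, 54, 22, 36, 39, 24, 26, 16, 66, 35, 44, 72, 5, 48, 52, 32, 59, 70, 15, 71, 10, 23, 31, 64, 45, 67, 30, 69, 20, 46, 62, 55, 17, 61, 60, 65, 40, 19, 51, 37, 34, 49, 47, 57, 7, 38, 29, 1]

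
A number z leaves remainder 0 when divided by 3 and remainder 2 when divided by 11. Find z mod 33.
M = 3 × 11 = 33. M₁ = 11, y₁ ≡ 2 mod 3. M₂ = 3, y₂ ≡ 4 mod 11. z = 0×11×2 + 2×3×4 ≡ 24 mod 33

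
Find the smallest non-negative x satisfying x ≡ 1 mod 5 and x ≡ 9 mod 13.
M = 5 × 13 = 65. M₁ = 13, y₁ ≡ 2 mod 5. M₂ = 5, y₂ ≡ 8 mod 13. x = 1×13×2 + 9×5×8 ≡ 61 mod 65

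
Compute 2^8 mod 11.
By repeated squaring (mod 11): 2^{1}≡2, 2^{2}≡4, 2^{4}≡5, 2^{8}≡3. So 2^{8} ≡ 3 (mod 11)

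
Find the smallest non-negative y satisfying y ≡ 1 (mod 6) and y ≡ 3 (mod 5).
M = 6 × 5 = 30. M₁ = 5, y₁ ≡ 5 (mod 6). M₂ = 6, y₂ ≡ 1 (mod 5). y = 1×5×5 + 3×6×1 ≡ 13 (mod 30)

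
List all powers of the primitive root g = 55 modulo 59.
55^1, 55^2, ..., 55^{58} mod 59: [55, 16, 54, 20, 38, 25, 18, 46, 52, 28, 6, 35, 37, 29, 2, 51, 32, 49, 40, 17, 50, 36, 33, 45, 56, 12, 11, 15, 58, 4, 43, 5, 39, 21, 34, 41, 13, 7, 31, 53, 24, 22, 30, 57, 8, 27, 10, 19, 42, 9, 23, 26, 14, 3, 47, 48, 44, 1]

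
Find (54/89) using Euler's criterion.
(54/89) = 54^{44} mod 89 = -1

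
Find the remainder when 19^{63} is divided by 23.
By Fermat: 19^{22} ≡ 1 (mod 23). 63 = 2×22 + 19. So 19^{63} ≡ 19^{19} ≡ 14 (mod 23)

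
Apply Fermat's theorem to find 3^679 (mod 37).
By Fermat: 3^{36} ≡ 1 (mod 37). 679 ≡ 31 (mod 36). So 3^{679} ≡ 3^{31} ≡ 30 (mod 37)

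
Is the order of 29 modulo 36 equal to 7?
Powers of 29 mod 36: 29^1≡29, 29^2≡13, 29^3≡17, 29^4≡25, 29^5≡5, 29^6≡1. Already 29^6≡1, so the order is 6 < 7. No, the actual order is 6.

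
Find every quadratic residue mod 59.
Squares in Z_59*: {1, 3, 4, 5, 7, 9, 12, 15, 16, 17, 19, 20, 21, 22, 25, 26, 27, 28, 29, 35, 36, 41, 45, 46, 48, 49, 51, 53, 57}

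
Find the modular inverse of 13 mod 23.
Since 23 is prime, by Fermat 13^(-1) ≡ 13^{21} ≡ 16 mod 23. Verify: 13 × 16 = 208 ≡ 1 mod 23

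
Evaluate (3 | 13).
(3/13) = 3^{6} mod 13 = 1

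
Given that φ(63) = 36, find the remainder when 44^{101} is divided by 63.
By Euler: 44^{36} ≡ 1 mod 63 since gcd(44, 63) = 1. 101 = 2×36 + 29. So 44^{101} ≡ 44^{29} ≡ 53 mod 63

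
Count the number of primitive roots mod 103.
A prime p has φ(p-1) primitive roots; here φ(102) = 32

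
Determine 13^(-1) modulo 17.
Since 17 is prime, by Fermat 13^(-1) ≡ 13^{15} ≡ 4 (mod 17). Verify: 13 × 4 = 52 ≡ 1 (mod 17)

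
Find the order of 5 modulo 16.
Powers of 5 mod 16: 5^1≡5, 5^2≡9, 5^3≡13, 5^4≡1. ord_16(5) = 4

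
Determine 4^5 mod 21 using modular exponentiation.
By repeated squaring mod 21: 4^{1}≡4, 4^{2}≡16, 4^{4}≡4. Then 4^{5} = 4^{4+1} ≡ 4 × 4 ≡ 16 mod 21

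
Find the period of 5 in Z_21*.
Powers of 5 mod 21: 5^1≡5, 5^2≡4, 5^3≡20, 5^4≡16, 5^5≡17, 5^6≡1. ord_21(5) = 6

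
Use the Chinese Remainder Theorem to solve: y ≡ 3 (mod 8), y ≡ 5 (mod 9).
M = 8 × 9 = 72. M₁ = 9, y₁ ≡ 1 (mod 8). M₂ = 8, y₂ ≡ 8 (mod 9). y = 3×9×1 + 5×8×8 ≡ 59 (mod 72)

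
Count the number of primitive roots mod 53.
Number of primitive roots mod 53 = φ(p-1) = φ(52) = 24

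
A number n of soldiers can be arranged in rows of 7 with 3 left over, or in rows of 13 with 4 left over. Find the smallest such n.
M = 7 × 13 = 91. M₁ = 13, y₁ ≡ 6 (mod 7). M₂ = 7, y₂ ≡ 2 (mod 13). n = 3×13×6 + 4×7×2 ≡ 17 (mod 91)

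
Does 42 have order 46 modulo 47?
42^{23} ≡ 1 (mod 47) and 23 < 46, so ord_47(42) = 23 ≠ 46 and 42 is not a primitive root.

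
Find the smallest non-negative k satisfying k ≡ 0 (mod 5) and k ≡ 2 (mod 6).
M = 5 × 6 = 30. M₁ = 6, y₁ ≡ 1 (mod 5). M₂ = 5, y₂ ≡ 5 (mod 6). k = 0×6×1 + 2×5×5 ≡ 20 (mod 30)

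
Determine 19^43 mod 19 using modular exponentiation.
By repeated squaring (mod 19): 19^{1}≡0, 19^{2}≡0, 19^{4}≡0, 19^{8}≡0, 19^{16}≡0, 19^{32}≡0. Then 19^{43} = 19^{32+8+2+1} ≡ 0 × 0 × 0 × 0 ≡ 0 (mod 19)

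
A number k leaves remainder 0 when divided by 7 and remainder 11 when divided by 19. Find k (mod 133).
M = 7 × 19 = 133. M₁ = 19, y₁ ≡ 3 (mod 7). M₂ = 7, y₂ ≡ 11 (mod 19). k = 0×19×3 + 11×7×11 ≡ 49 (mod 133)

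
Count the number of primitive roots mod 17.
A prime p has φ(p-1) primitive roots; here φ(16) = 8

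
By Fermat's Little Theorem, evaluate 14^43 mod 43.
By Fermat: 14^{42} ≡ 1 (mod 43). So 14^{43} = 14^{42} · 14^{1} ≡ 14^{1} ≡ 14 (mod 43)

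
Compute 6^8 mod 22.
By repeated squaring (mod 22): 6^{1}≡6, 6^{2}≡14, 6^{4}≡20, 6^{8}≡4. So 6^{8} ≡ 4 (mod 22)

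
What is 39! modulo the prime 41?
(40)! = (39)! × (40) ≡ -1 (mod 41). So (39)! ≡ -1 × (40)^(-1) ≡ (-1)×(-1) = 1 (mod 41)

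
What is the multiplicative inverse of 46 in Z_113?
Since 113 is prime, by Fermat 46^(-1) ≡ 46^{111} ≡ 86 (mod 113). Verify: 46 × 86 = 3956 ≡ 1 (mod 113)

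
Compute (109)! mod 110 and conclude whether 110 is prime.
(109)! mod 110 = 0. Since 0 ≢ -1 (mod 110), 110 is not prime.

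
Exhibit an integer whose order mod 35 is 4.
8 has order 4 mod 35 since 8^{4} ≡ 1 mod 35 and no smaller power works.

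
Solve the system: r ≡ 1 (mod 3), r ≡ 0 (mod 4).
M = 3 × 4 = 12. M₁ = 4, y₁ ≡ 1 (mod 3). M₂ = 3, y₂ ≡ 3 (mod 4). r = 1×4×1 + 0×3×3 ≡ 4 (mod 12)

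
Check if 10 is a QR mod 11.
By Euler's criterion: 10^{5} ≡ 10 mod 11. Since this equals -1 (≡ 10), 10 is not a QR.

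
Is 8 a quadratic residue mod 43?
By Euler's criterion: 8^{21} ≡ 42 (mod 43). Since this equals -1 (≡ 42), 8 is not a QR.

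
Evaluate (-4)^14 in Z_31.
By repeated squaring (mod 31): (-4)^{1}≡27, (-4)^{2}≡16, (-4)^{4}≡8, (-4)^{8}≡2. Then (-4)^{14} = (-4)^{8+4+2} ≡ 2 × 8 × 16 ≡ 8 (mod 31)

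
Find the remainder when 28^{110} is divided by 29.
By Fermat: 28^{28} ≡ 1 mod 29. 110 = 3×28 + 26. So 28^{110} ≡ 28^{26} ≡ 1 mod 29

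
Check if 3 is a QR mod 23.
By Euler's criterion: 3^{11} ≡ 1 (mod 23). Since this equals 1, 3 is a QR.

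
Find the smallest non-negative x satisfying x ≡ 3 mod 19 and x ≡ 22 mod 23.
M = 19 × 23 = 437. M₁ = 23, y₁ ≡ 5 mod 19. M₂ = 19, y₂ ≡ 17 mod 23. x = 3×23×5 + 22×19×17 ≡ 22 mod 437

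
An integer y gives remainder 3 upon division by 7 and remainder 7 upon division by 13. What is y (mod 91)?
M = 7 × 13 = 91. M₁ = 13, y₁ ≡ 6 (mod 7). M₂ = 7, y₂ ≡ 2 (mod 13). y = 3×13×6 + 7×7×2 ≡ 59 (mod 91)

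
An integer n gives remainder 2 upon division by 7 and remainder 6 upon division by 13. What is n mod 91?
M = 7 × 13 = 91. M₁ = 13, y₁ ≡ 6 mod 7. M₂ = 7, y₂ ≡ 2 mod 13. n = 2×13×6 + 6×7×2 ≡ 58 mod 91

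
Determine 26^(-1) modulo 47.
Since 47 is prime, by Fermat 26^(-1) ≡ 26^{45} ≡ 38 (mod 47). Verify: 26 × 38 = 988 ≡ 1 (mod 47)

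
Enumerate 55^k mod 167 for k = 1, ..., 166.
55^1, 55^2, ..., 55^{166} mod 167: [55, 19, 43, 27, 149, 12, 159, 61, 15, 157, 118, 144, 71, 64, 13, 47, 80, 58, 17, 100, 156, 63, 125, 28, 37, 31, 35, 88, 164, 2, 110, 38, 86, 54, 131, 24, 151, 122, 30, 147, 69, 121, 142, 128, 26, 94, 160, 116, 34, 33, 145, 126, 83, 56, 74, 62, 70, 9, 161, 4, 53, 76, 5, 108, 95, 48, 135, 77, 60, 127, 138, 75, 117, 89, 52, 21, 153, 65, 68, 66, 123, 85, 166, 112, 148, 124, 140, 18, 155, 8, 106, 152, 10, 49, 23, 96, 103, 154, 120, 87, 109, 150, 67, 11, 104, 42, 139, 130, 136, 132, 79, 3, 165, 57, 129, 81, 113, 36, 143, 16, 45, 137, 20, 98, 46, 25, 39, 141, 73, 7, 51, 133, 134, 22, 41, 84, 111, 93, 105, 97, 158, 6, 163, 114, 91, 162, 59, 72, 119, 32, 90, 107, 40, 29, 92, 50, 78, 115, 146, 14, 102, 99, 101, 44, 82, 1]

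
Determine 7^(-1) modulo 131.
Since 131 is prime, by Fermat 7^(-1) ≡ 7^{129} ≡ 75 (mod 131). Verify: 7 × 75 = 525 ≡ 1 (mod 131)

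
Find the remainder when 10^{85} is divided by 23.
By Fermat: 10^{22} ≡ 1 mod 23. 85 = 3×22 + 19. So 10^{85} ≡ 10^{19} ≡ 21 mod 23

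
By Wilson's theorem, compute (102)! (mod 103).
By Wilson's theorem, (102)! ≡ -1 ≡ 102 (mod 103)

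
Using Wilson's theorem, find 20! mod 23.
(22)! = (20)! × (21) × (22) ≡ -1 (mod 23). So (20)! ≡ -1 × [(22)(21)]^(-1) ≡ 11 (mod 23)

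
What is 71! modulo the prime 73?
(72)! = (71)! × (72) ≡ -1 (mod 73). So (71)! ≡ -1 × (72)^(-1) ≡ (-1)×(-1) = 1 (mod 73)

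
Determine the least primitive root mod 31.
g = 3. Powers: [3, 9, 27, 19, 26, 16, 17, ...] generates all 30 non-zero residues.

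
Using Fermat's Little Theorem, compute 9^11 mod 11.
By Fermat: 9^{10} ≡ 1 mod 11. So 9^{11} = 9^{10} · 9^{1} ≡ 9^{1} ≡ 9 mod 11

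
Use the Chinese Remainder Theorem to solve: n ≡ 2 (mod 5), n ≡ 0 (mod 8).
M = 5 × 8 = 40. M₁ = 8, y₁ ≡ 2 (mod 5). M₂ = 5, y₂ ≡ 5 (mod 8). n = 2×8×2 + 0×5×5 ≡ 32 (mod 40)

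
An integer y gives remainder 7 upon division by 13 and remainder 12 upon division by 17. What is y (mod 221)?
M = 13 × 17 = 221. M₁ = 17, y₁ ≡ 10 (mod 13). M₂ = 13, y₂ ≡ 4 (mod 17). y = 7×17×10 + 12×13×4 ≡ 46 (mod 221)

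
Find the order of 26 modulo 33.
Powers of 26 mod 33: 26^1≡26, 26^2≡16, 26^3≡20, 26^4≡25, 26^5≡23, 26^6≡4, 26^7≡5, 26^8≡31, 26^9≡14, 26^10≡1. ord_33(26) = 10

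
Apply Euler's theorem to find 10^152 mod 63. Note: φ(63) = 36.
By Euler: 10^{36} ≡ 1 mod 63 since gcd(10, 63) = 1. 152 = 4×36 + 8. So 10^{152} ≡ 10^{8} ≡ 37 mod 63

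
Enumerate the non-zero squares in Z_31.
Squares in Z_31*: {1, 2, 4, 5, 7, 8, 9, 10, 14, 16, 18, 19, 20, 25, 28}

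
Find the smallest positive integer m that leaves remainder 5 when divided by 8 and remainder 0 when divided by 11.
M = 8 × 11 = 88. M₁ = 11, y₁ ≡ 3 mod 8. M₂ = 8, y₂ ≡ 7 mod 11. m = 5×11×3 + 0×8×7 ≡ 77 mod 88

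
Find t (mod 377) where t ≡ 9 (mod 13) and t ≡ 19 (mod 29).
M = 13 × 29 = 377. M₁ = 29, y₁ ≡ 9 (mod 13). M₂ = 13, y₂ ≡ 9 (mod 29). t = 9×29×9 + 19×13×9 ≡ 48 (mod 377)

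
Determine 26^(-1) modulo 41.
Since 41 is prime, by Fermat 26^(-1) ≡ 26^{39} ≡ 30 (mod 41). Verify: 26 × 30 = 780 ≡ 1 (mod 41)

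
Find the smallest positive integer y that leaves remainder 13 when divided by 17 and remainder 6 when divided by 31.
M = 17 × 31 = 527. M₁ = 31, y₁ ≡ 11 (mod 17). M₂ = 17, y₂ ≡ 11 (mod 31). y = 13×31×11 + 6×17×11 ≡ 285 (mod 527)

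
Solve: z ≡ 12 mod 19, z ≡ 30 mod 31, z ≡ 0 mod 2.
M = 19 × 31 × 2 = 1178. M₁ = 62, y₁ ≡ 4 mod 19. M₂ = 38, y₂ ≡ 9 mod 31. M₃ = 589, y₃ ≡ 1 mod 2. z = 12×62×4 + 30×38×9 + 0×589×1 ≡ 278 mod 1178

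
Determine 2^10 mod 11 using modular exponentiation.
Using Fermat: 2^{10} ≡ 1 (mod 11). 10 ≡ 0 (mod 10). So 2^{10} ≡ 2^{0} ≡ 1 (mod 11)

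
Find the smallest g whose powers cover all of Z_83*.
g = 2. For each prime q|82: 2^{41}≡82, 2^{2}≡4, none ≡ 1, so ord_83(2) = 82 and 2 is a primitive root.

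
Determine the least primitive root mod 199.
g = 3. For each prime q|198: 3^{99}≡198, 3^{66}≡106, 3^{18}≡125, none ≡ 1, so ord_199(3) = 198 and 3 is a primitive root.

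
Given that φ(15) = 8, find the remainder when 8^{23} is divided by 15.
By Euler: 8^{8} ≡ 1 mod 15 since gcd(8, 15) = 1. 23 = 2×8 + 7. So 8^{23} ≡ 8^{7} ≡ 2 mod 15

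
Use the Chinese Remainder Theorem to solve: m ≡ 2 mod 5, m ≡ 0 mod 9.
M = 5 × 9 = 45. M₁ = 9, y₁ ≡ 4 mod 5. M₂ = 5, y₂ ≡ 2 mod 9. m = 2×9×4 + 0×5×2 ≡ 27 mod 45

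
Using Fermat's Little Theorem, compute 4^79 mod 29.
By Fermat: 4^{28} ≡ 1 (mod 29). 79 = 2×28 + 23. So 4^{79} ≡ 4^{23} ≡ 13 (mod 29)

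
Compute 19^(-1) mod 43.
Since 43 is prime, by Fermat 19^(-1) ≡ 19^{41} ≡ 34 mod 43. Verify: 19 × 34 = 646 ≡ 1 mod 43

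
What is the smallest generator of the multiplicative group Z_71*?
g = 7. For each prime q|70: 7^{35}≡70, 7^{14}≡54, 7^{10}≡45, none ≡ 1, so ord_71(7) = 70 and 7 is a primitive root.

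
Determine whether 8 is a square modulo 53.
By Euler's criterion: 8^{26} ≡ 52 (mod 53). Since this equals -1 (≡ 52), 8 is not a QR.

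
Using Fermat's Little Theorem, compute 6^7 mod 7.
By Fermat: 6^{6} ≡ 1 mod 7. So 6^{7} = 6^{6} · 6^{1} ≡ 6^{1} ≡ 6 mod 7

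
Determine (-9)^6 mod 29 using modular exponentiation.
By repeated squaring mod 29: (-9)^{1}≡20, (-9)^{2}≡23, (-9)^{4}≡7. Then (-9)^{6} = (-9)^{4+2} ≡ 7 × 23 ≡ 16 mod 29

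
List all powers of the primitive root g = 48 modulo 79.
48^1, 48^2, ..., 48^{78} mod 79: [48, 13, 71, 11, 54, 64, 70, 42, 41, 72, 59, 67, 56, 2, 17, 26, 63, 22, 29, 49, 61, 5, 3, 65, 39, 55, 33, 4, 34, 52, 47, 44, 58, 19, 43, 10, 6, 51, 78, 31, 66, 8, 68, 25, 15, 9, 37, 38, 7, 20, 12, 23, 77, 62, 53, 16, 57, 50, 30, 18, 74, 76, 14, 40, 24, 46, 75, 45, 27, 32, 35, 21, 60, 36, 69, 73, 28, 1]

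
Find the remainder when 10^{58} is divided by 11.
By Fermat: 10^{10} ≡ 1 (mod 11). 58 = 5×10 + 8. So 10^{58} ≡ 10^{8} ≡ 1 (mod 11)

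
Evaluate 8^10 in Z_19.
By repeated squaring mod 19: 8^{1}≡8, 8^{2}≡7, 8^{4}≡11, 8^{8}≡7. Then 8^{10} = 8^{8+2} ≡ 7 × 7 ≡ 11 mod 19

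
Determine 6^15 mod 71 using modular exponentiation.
By repeated squaring mod 71: 6^{1}≡6, 6^{2}≡36, 6^{4}≡18, 6^{8}≡40. Then 6^{15} = 6^{8+4+2+1} ≡ 40 × 18 × 36 × 6 ≡ 30 mod 71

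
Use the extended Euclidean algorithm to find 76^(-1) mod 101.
Extended GCD: 76(4) + 101(-3) = 1. So 76^(-1) ≡ 4 (mod 101). Verify: 76 × 4 = 304 ≡ 1 (mod 101)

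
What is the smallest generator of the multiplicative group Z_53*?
g = 2. Powers: [2, 4, 8, 16, 32, 11, 22, 44, 35, 17, ...] generates all 52 non-zero residues.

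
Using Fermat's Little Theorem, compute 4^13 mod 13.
By Fermat: 4^{12} ≡ 1 mod 13. So 4^{13} = 4^{12} · 4^{1} ≡ 4^{1} ≡ 4 mod 13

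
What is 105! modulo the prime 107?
(106)! = (105)! × (106) ≡ -1 (mod 107). So (105)! ≡ -1 × (106)^(-1) ≡ (-1)×(-1) = 1 (mod 107)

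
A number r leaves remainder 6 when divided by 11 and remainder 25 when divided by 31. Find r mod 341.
M = 11 × 31 = 341. M₁ = 31, y₁ ≡ 5 mod 11. M₂ = 11, y₂ ≡ 17 mod 31. r = 6×31×5 + 25×11×17 ≡ 149 mod 341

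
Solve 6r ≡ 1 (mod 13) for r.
Since 13 is prime, by Fermat 6^(-1) ≡ 6^{11} ≡ 11 (mod 13). Verify: 6 × 11 = 66 ≡ 1 (mod 13)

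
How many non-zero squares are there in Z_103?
The squaring map on Z_103* is 2-to-1, so there are (102)/2 = 51 QRs.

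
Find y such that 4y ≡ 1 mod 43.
Since 43 is prime, by Fermat 4^(-1) ≡ 4^{41} ≡ 11 mod 43. Verify: 4 × 11 = 44 ≡ 1 mod 43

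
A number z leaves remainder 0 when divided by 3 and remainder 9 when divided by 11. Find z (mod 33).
M = 3 × 11 = 33. M₁ = 11, y₁ ≡ 2 (mod 3). M₂ = 3, y₂ ≡ 4 (mod 11). z = 0×11×2 + 9×3×4 ≡ 9 (mod 33)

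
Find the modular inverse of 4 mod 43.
Since 43 is prime, by Fermat 4^(-1) ≡ 4^{41} ≡ 11 mod 43. Verify: 4 × 11 = 44 ≡ 1 mod 43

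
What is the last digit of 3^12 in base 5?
Using Fermat: 3^{4} ≡ 1 mod 5. 12 ≡ 0 mod 4. So 3^{12} ≡ 3^{0} ≡ 1 mod 5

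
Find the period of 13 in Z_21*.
Powers of 13 mod 21: 13^1≡13, 13^2≡1. ord_21(13) = 2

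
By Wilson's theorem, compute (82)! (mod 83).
By Wilson's theorem, (82)! ≡ -1 ≡ 82 (mod 83)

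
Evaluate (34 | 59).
(34/59) = 34^{29} mod 59 = -1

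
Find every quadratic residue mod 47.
QRs mod 47: {1, 2, 3, 4, 6, 7, 8, 9, 12, 14, 16, 17, 18, 21, 24, 25, 27, 28, 32, 34, 36, 37, 42}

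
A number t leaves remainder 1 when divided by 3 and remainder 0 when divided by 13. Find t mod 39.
M = 3 × 13 = 39. M₁ = 13, y₁ ≡ 1 mod 3. M₂ = 3, y₂ ≡ 9 mod 13. t = 1×13×1 + 0×3×9 ≡ 13 mod 39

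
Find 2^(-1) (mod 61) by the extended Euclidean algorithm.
Extended GCD: 2(-30) + 61(1) = 1. So 2^(-1) ≡ -30 ≡ 31 (mod 61). Verify: 2 × 31 = 62 ≡ 1 (mod 61)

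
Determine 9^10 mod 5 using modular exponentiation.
Using Fermat: 9^{4} ≡ 1 mod 5. 10 ≡ 2 mod 4. So 9^{10} ≡ 9^{2} ≡ 1 mod 5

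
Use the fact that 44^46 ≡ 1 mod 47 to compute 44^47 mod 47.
By Fermat: 44^{46} ≡ 1 mod 47. So 44^{47} = 44^{46} · 44^{1} ≡ 44^{1} ≡ 44 mod 47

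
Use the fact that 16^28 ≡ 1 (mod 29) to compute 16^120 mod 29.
By Fermat: 16^{28} ≡ 1 (mod 29). 120 = 4×28 + 8. So 16^{120} ≡ 16^{8} ≡ 16 (mod 29)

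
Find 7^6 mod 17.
By repeated squaring mod 17: 7^{1}≡7, 7^{2}≡15, 7^{4}≡4. Then 7^{6} = 7^{4+2} ≡ 4 × 15 ≡ 9 mod 17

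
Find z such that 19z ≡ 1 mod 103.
Since 103 is prime, by Fermat 19^(-1) ≡ 19^{101} ≡ 38 mod 103. Verify: 19 × 38 = 722 ≡ 1 mod 103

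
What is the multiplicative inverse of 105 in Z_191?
Since 191 is prime, by Fermat 105^(-1) ≡ 105^{189} ≡ 171 mod 191. Verify: 105 × 171 = 17955 ≡ 1 mod 191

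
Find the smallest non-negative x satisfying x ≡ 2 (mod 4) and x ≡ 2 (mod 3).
M = 4 × 3 = 12. M₁ = 3, y₁ ≡ 3 (mod 4). M₂ = 4, y₂ ≡ 1 (mod 3). x = 2×3×3 + 2×4×1 ≡ 2 (mod 12)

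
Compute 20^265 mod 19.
Using Fermat: 20^{18} ≡ 1 mod 19. 265 ≡ 13 mod 18. So 20^{265} ≡ 20^{13} ≡ 1 mod 19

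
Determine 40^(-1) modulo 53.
Since 53 is prime, by Fermat 40^(-1) ≡ 40^{51} ≡ 4 (mod 53). Verify: 40 × 4 = 160 ≡ 1 (mod 53)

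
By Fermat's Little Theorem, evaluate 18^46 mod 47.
By Fermat's Little Theorem, 18^{46} ≡ 1 (mod 47) since 47 is prime and gcd(18, 47) = 1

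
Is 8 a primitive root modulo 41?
8^{20} ≡ 1 (mod 41) and 20 < 40, so ord_41(8) = 20 ≠ 40 and 8 is not a primitive root.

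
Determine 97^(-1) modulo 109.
Since 109 is prime, by Fermat 97^(-1) ≡ 97^{107} ≡ 9 mod 109. Verify: 97 × 9 = 873 ≡ 1 mod 109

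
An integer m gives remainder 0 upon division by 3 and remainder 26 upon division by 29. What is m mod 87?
M = 3 × 29 = 87. M₁ = 29, y₁ ≡ 2 mod 3. M₂ = 3, y₂ ≡ 10 mod 29. m = 0×29×2 + 26×3×10 ≡ 84 mod 87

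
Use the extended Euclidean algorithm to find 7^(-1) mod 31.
Extended GCD: 7(9) + 31(-2) = 1. So 7^(-1) ≡ 9 (mod 31). Verify: 7 × 9 = 63 ≡ 1 (mod 31)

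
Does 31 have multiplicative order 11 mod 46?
Powers of 31 mod 46: 31^1≡31, 31^2≡41, 31^3≡29, 31^4≡25, 31^5≡39, 31^6≡13, 31^7≡35, 31^8≡27, 31^9≡9, 31^10≡3, 31^11≡1. First k with 31^k≡1 is k=11. Yes, ord_46(31) = 11.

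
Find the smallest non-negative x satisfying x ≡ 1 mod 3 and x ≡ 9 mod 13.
M = 3 × 13 = 39. M₁ = 13, y₁ ≡ 1 mod 3. M₂ = 3, y₂ ≡ 9 mod 13. x = 1×13×1 + 9×3×9 ≡ 22 mod 39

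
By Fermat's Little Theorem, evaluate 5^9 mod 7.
By Fermat: 5^{6} ≡ 1 mod 7. So 5^{9} = 5^{6} · 5^{3} ≡ 5^{3} ≡ 6 mod 7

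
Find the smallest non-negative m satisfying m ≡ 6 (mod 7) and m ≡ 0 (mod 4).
M = 7 × 4 = 28. M₁ = 4, y₁ ≡ 2 (mod 7). M₂ = 7, y₂ ≡ 3 (mod 4). m = 6×4×2 + 0×7×3 ≡ 20 (mod 28)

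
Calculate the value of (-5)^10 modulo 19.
By repeated squaring (mod 19): (-5)^{1}≡14, (-5)^{2}≡6, (-5)^{4}≡17, (-5)^{8}≡4. Then (-5)^{10} = (-5)^{8+2} ≡ 4 × 6 ≡ 5 (mod 19)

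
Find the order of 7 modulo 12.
Powers of 7 mod 12: 7^1≡7, 7^2≡1. ord_12(7) = 2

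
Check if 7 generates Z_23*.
ord_23(7) divides 22. For each prime q|22: 7^{11}≡22, 7^{2}≡3, none ≡ 1. So 7 has order 22 and is a primitive root mod 23.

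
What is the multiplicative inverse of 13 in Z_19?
Since 19 is prime, by Fermat 13^(-1) ≡ 13^{17} ≡ 3 mod 19. Verify: 13 × 3 = 39 ≡ 1 mod 19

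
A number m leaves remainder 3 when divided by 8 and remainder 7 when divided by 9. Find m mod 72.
M = 8 × 9 = 72. M₁ = 9, y₁ ≡ 1 mod 8. M₂ = 8, y₂ ≡ 8 mod 9. m = 3×9×1 + 7×8×8 ≡ 43 mod 72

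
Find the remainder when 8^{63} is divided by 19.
By Fermat: 8^{18} ≡ 1 (mod 19). 63 = 3×18 + 9. So 8^{63} ≡ 8^{9} ≡ 18 (mod 19)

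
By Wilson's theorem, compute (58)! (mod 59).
By Wilson's theorem, (58)! ≡ -1 ≡ 58 (mod 59)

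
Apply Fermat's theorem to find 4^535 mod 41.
By Fermat: 4^{40} ≡ 1 mod 41. 535 ≡ 15 mod 40. So 4^{535} ≡ 4^{15} ≡ 40 mod 41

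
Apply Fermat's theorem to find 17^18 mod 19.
By Fermat's Little Theorem, 17^{18} ≡ 1 mod 19 since 19 is prime and gcd(17, 19) = 1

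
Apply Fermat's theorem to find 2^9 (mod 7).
By Fermat: 2^{6} ≡ 1 (mod 7). So 2^{9} = 2^{6} · 2^{3} ≡ 2^{3} ≡ 1 (mod 7)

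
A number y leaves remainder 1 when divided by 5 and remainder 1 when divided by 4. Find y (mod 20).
M = 5 × 4 = 20. M₁ = 4, y₁ ≡ 4 (mod 5). M₂ = 5, y₂ ≡ 1 (mod 4). y = 1×4×4 + 1×5×1 ≡ 1 (mod 20)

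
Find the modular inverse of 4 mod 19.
Since 19 is prime, by Fermat 4^(-1) ≡ 4^{17} ≡ 5 (mod 19). Verify: 4 × 5 = 20 ≡ 1 (mod 19)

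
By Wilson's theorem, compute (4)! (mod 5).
By Wilson's theorem, (4)! ≡ -1 ≡ 4 (mod 5)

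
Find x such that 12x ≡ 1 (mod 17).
Since 17 is prime, by Fermat 12^(-1) ≡ 12^{15} ≡ 10 (mod 17). Verify: 12 × 10 = 120 ≡ 1 (mod 17)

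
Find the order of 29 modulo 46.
Powers of 29 mod 46: 29^1≡29, 29^2≡13, 29^3≡9, 29^4≡31, 29^5≡25, 29^6≡35, 29^7≡3, 29^8≡41, 29^9≡39, 29^10≡27, 29^11≡1. ord_46(29) = 11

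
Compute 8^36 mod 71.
By repeated squaring (mod 71): 8^{1}≡8, 8^{2}≡64, 8^{4}≡49, 8^{8}≡58, 8^{16}≡27, 8^{32}≡19. Then 8^{36} = 8^{32+4} ≡ 19 × 49 ≡ 8 (mod 71)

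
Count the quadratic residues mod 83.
Exactly half the non-zero residues mod a prime are QRs: (83-1)/2 = 41.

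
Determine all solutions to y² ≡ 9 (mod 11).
The square roots of 9 mod 11 are 3 and 8. Verify: 3² = 9 ≡ 9 (mod 11)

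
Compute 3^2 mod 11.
3^{2} = 9 ≡ 9 mod 11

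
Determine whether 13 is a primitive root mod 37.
ord_37(13) divides 36. For each prime q|36: 13^{18}≡36, 13^{12}≡10, none ≡ 1. So 13 has order 36 and is a primitive root mod 37.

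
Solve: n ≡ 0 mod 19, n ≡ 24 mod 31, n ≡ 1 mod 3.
M = 19 × 31 × 3 = 1767. M₁ = 93, y₁ ≡ 9 mod 19. M₂ = 57, y₂ ≡ 6 mod 31. M₃ = 589, y₃ ≡ 1 mod 3. n = 0×93×9 + 24×57×6 + 1×589×1 ≡ 1729 mod 1767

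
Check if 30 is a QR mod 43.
By Euler's criterion: 30^{21} ≡ 42 (mod 43). Since this equals -1 (≡ 42), 30 is not a QR.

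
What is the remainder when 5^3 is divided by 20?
5^{3} = 125 ≡ 5 mod 20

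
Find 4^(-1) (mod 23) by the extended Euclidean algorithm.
Extended GCD: 4(6) + 23(-1) = 1. So 4^(-1) ≡ 6 (mod 23). Verify: 4 × 6 = 24 ≡ 1 (mod 23)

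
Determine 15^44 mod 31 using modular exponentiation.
Using Fermat: 15^{30} ≡ 1 (mod 31). 44 ≡ 14 (mod 30). So 15^{44} ≡ 15^{14} ≡ 2 (mod 31)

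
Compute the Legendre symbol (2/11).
(2/11) = 2^{5} mod 11 = -1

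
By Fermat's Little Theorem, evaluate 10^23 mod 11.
By Fermat: 10^{10} ≡ 1 mod 11. 23 = 2×10 + 3. So 10^{23} ≡ 10^{3} ≡ 10 mod 11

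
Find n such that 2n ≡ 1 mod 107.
Since 107 is prime, by Fermat 2^(-1) ≡ 2^{105} ≡ 54 mod 107. Verify: 2 × 54 = 108 ≡ 1 mod 107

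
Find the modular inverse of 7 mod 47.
Since 47 is prime, by Fermat 7^(-1) ≡ 7^{45} ≡ 27 mod 47. Verify: 7 × 27 = 189 ≡ 1 mod 47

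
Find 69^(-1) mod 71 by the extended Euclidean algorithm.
Extended GCD: 69(35) + 71(-34) = 1. So 69^(-1) ≡ 35 mod 71. Verify: 69 × 35 = 2415 ≡ 1 mod 71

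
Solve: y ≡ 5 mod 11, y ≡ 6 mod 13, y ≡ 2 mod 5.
M = 11 × 13 × 5 = 715. M₁ = 65, y₁ ≡ 10 mod 11. M₂ = 55, y₂ ≡ 9 mod 13. M₃ = 143, y₃ ≡ 2 mod 5. y = 5×65×10 + 6×55×9 + 2×143×2 ≡ 357 mod 715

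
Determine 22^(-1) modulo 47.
Since 47 is prime, by Fermat 22^(-1) ≡ 22^{45} ≡ 15 (mod 47). Verify: 22 × 15 = 330 ≡ 1 (mod 47)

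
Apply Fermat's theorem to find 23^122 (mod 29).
By Fermat: 23^{28} ≡ 1 (mod 29). 122 = 4×28 + 10. So 23^{122} ≡ 23^{10} ≡ 16 (mod 29)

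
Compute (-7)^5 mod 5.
Using Fermat: (-7)^{4} ≡ 1 (mod 5). 5 ≡ 1 (mod 4). So (-7)^{5} ≡ (-7)^{1} ≡ 3 (mod 5)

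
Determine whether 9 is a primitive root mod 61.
9^{5} ≡ 1 mod 61 and 5 < 60, so ord_61(9) = 5 ≠ 60 and 9 is not a primitive root.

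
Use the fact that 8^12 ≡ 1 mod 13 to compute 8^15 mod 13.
By Fermat: 8^{12} ≡ 1 mod 13. So 8^{15} = 8^{12} · 8^{3} ≡ 8^{3} ≡ 5 mod 13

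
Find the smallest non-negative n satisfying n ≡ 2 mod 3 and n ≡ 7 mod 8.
M = 3 × 8 = 24. M₁ = 8, y₁ ≡ 2 mod 3. M₂ = 3, y₂ ≡ 3 mod 8. n = 2×8×2 + 7×3×3 ≡ 23 mod 24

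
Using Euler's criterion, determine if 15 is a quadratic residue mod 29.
By Euler's criterion: 15^{14} ≡ 28 mod 29. Since this equals -1 (≡ 28), 15 is not a QR.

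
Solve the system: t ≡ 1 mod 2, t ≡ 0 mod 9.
M = 2 × 9 = 18. M₁ = 9, y₁ ≡ 1 mod 2. M₂ = 2, y₂ ≡ 5 mod 9. t = 1×9×1 + 0×2×5 ≡ 9 mod 18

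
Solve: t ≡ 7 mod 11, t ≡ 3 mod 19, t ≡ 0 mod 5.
M = 11 × 19 × 5 = 1045. M₁ = 95, y₁ ≡ 8 mod 11. M₂ = 55, y₂ ≡ 9 mod 19. M₃ = 209, y₃ ≡ 4 mod 5. t = 7×95×8 + 3×55×9 + 0×209×4 ≡ 535 mod 1045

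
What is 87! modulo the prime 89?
(88)! = (87)! × (88) ≡ -1 (mod 89). So (87)! ≡ -1 × (88)^(-1) ≡ (-1)×(-1) = 1 (mod 89)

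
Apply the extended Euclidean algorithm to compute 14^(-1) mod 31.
Extended GCD: 14(-11) + 31(5) = 1. So 14^(-1) ≡ -11 ≡ 20 (mod 31). Verify: 14 × 20 = 280 ≡ 1 (mod 31)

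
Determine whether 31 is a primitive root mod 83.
31^{41} ≡ 1 mod 83 and 41 < 82, so ord_83(31) = 41 ≠ 82 and 31 is not a primitive root.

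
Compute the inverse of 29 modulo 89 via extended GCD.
Extended GCD: 29(43) + 89(-14) = 1. So 29^(-1) ≡ 43 (mod 89). Verify: 29 × 43 = 1247 ≡ 1 (mod 89)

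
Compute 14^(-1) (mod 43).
Since 43 is prime, by Fermat 14^(-1) ≡ 14^{41} ≡ 40 (mod 43). Verify: 14 × 40 = 560 ≡ 1 (mod 43)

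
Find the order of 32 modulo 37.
Powers of 32 mod 37: 32^1≡32, 32^2≡25, 32^3≡23, 32^4≡33, 32^5≡20, 32^6≡11, 32^7≡19, 32^8≡16, 32^9≡31, 32^10≡30, 32^11≡35, 32^12≡10, 32^13≡24, 32^14≡28, 32^15≡8, 32^16≡34, 32^17≡15, 32^18≡36, 32^19≡5, 32^20≡12, 32^21≡14, 32^22≡4, 32^23≡17, 32^24≡26, 32^25≡18, 32^26≡21, 32^27≡6, 32^28≡7, 32^29≡2, 32^30≡27, 32^31≡13, 32^32≡9, 32^33≡29, 32^34≡3, 32^35≡22, 32^36≡1. ord_37(32) = 36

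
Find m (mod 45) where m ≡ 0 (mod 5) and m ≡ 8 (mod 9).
M = 5 × 9 = 45. M₁ = 9, y₁ ≡ 4 (mod 5). M₂ = 5, y₂ ≡ 2 (mod 9). m = 0×9×4 + 8×5×2 ≡ 35 (mod 45)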